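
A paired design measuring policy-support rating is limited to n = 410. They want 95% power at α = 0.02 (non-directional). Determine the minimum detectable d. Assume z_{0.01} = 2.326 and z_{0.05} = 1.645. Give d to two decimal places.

For a single sample (or paired design) of n = 410: d_min = (z_{α/2} + z_β)/√n.
z-sum = 2.326 + 1.645 = 3.971.
d_min = 3.971 / √410 = 3.971 / 20.248 = 0.196.

d_min ≈ 0.20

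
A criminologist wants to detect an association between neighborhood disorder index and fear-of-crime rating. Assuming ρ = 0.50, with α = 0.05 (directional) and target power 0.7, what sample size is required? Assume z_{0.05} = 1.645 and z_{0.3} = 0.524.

Fisher's z: C = ½·ln((1+r)/(1−r)) = ½·ln(3.0000) = 0.5493.
n = ((z_{α} + z_β)/C)² + 3.
(1.645 + 0.524) / 0.5493 = 2.169 / 0.5493 = 3.949.
n = 3.949² + 3 = 15.59 + 3 = 18.6.
Round up.

n = 19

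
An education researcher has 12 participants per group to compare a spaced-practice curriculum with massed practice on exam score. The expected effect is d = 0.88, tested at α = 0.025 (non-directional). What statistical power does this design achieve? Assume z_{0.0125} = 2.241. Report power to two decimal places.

For two equal groups, power = Φ(d·√(n/2) − z_{α/2}).
d·√(n/2) = 0.88 × √(12/2) = 0.88 × 2.449 = 2.156.
z_β = 2.156 − 2.241 = -0.085.
Power = Φ(-0.085) = 0.466.

power ≈ 0.47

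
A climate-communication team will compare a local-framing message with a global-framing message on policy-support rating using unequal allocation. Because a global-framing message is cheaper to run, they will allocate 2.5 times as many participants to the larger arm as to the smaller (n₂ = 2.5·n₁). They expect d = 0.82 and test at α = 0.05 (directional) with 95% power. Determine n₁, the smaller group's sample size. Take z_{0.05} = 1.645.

With allocation ratio k = n₂/n₁ = 2.5, Var(x̄₁−x̄₂) = σ²(1/n₁ + 1/(k·n₁)) = σ²·(k+1)/(k·n₁).
So n₁ = (1 + 1/k)·((z_{α} + z_β)/d)² = 1.400 × (3.290/0.82)².
n₁ = 1.400 × 16.10 = 22.5.
Round up: n₁ = 23, giving n₂ = ⌈2.5 × 23⌉ = ⌈57.5⌉ = 58.

n₁ = 23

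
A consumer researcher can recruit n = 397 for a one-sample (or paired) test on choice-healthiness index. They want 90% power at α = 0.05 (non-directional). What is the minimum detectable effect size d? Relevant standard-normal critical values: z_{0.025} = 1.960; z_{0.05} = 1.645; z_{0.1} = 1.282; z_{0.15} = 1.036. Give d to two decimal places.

For a single sample (or paired design) of n = 397: d_min = (z_{α/2} + z_β)/√n.
z-sum = 1.960 + 1.282 = 3.242.
d_min = 3.242 / √397 = 3.242 / 19.925 = 0.163.

d_min ≈ 0.16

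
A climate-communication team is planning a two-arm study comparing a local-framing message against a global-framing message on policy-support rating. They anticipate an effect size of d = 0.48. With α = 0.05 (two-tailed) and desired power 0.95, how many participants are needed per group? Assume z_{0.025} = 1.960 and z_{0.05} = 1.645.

n = 113 per group

For two independent groups with equal n: n = 2·((z_{α/2} + z_β) / d)².
z_{α/2} + z_β = 1.960 + 1.645 = 3.605.
n = 2 × (3.605 / 0.48)² = 2 × 7.510² = 2 × 56.41 = 112.8.
Round up to the next whole participant.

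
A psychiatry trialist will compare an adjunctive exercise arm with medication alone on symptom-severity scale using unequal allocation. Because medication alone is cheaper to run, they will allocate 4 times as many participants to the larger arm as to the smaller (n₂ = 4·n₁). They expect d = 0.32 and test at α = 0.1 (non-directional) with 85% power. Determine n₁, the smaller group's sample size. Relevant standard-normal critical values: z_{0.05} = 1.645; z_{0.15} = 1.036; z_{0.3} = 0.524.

With allocation ratio k = n₂/n₁ = 4, Var(x̄₁−x̄₂) = σ²(1/n₁ + 1/(k·n₁)) = σ²·(k+1)/(k·n₁).
So n₁ = (1 + 1/k)·((z_{α/2} + z_β)/d)² = 1.250 × (2.681/0.32)².
n₁ = 1.250 × 70.19 = 87.7.
Round up: n₁ = 88, giving n₂ = 4 × 88 = 352.

n₁ = 88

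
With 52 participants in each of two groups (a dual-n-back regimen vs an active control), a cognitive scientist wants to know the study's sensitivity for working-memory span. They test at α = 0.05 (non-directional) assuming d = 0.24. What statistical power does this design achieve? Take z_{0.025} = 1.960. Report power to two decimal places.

For two equal groups, power = Φ(d·√(n/2) − z_{α/2}).
d·√(n/2) = 0.24 × √(52/2) = 0.24 × 5.099 = 1.224.
z_β = 1.224 − 1.960 = -0.736.
Power = Φ(-0.736) = 0.231.

power ≈ 0.23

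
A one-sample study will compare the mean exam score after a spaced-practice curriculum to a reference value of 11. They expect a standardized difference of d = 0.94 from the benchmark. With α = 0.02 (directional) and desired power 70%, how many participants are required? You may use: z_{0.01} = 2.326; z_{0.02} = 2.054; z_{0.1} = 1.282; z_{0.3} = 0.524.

n = 8

For a one-sample test: n = ((z_{α} + z_β) / d)².
z_{α} + z_β = 2.054 + 0.524 = 2.578.
n = (2.578 / 0.94)² = 2.743² = 7.52.
Round up.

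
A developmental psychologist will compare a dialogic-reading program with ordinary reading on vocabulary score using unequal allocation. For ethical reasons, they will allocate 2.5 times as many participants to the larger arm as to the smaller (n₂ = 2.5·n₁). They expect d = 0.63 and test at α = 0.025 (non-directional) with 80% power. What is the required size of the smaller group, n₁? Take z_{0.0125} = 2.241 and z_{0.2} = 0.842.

n₁ = 34

With allocation ratio k = n₂/n₁ = 2.5, Var(x̄₁−x̄₂) = σ²(1/n₁ + 1/(k·n₁)) = σ²·(k+1)/(k·n₁).
So n₁ = (1 + 1/k)·((z_{α/2} + z_β)/d)² = 1.400 × (3.083/0.63)².
n₁ = 1.400 × 23.95 = 33.5.
Round up: n₁ = 34, giving n₂ = 2.5 × 34 = 85.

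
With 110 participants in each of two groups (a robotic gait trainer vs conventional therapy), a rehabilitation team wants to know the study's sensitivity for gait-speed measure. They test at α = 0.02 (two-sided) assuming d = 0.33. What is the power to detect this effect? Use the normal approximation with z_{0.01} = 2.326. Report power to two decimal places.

For two equal groups, power = Φ(d·√(n/2) − z_{α/2}).
d·√(n/2) = 0.33 × √(110/2) = 0.33 × 7.416 = 2.447.
z_β = 2.447 − 2.326 = 0.121.
Power = Φ(0.121) = 0.548.

power ≈ 0.55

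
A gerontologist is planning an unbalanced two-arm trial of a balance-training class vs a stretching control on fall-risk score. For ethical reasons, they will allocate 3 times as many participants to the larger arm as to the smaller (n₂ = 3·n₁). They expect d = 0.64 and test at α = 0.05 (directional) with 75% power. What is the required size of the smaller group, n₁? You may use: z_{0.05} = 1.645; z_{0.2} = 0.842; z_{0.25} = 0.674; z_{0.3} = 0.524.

With allocation ratio k = n₂/n₁ = 3, Var(x̄₁−x̄₂) = σ²(1/n₁ + 1/(k·n₁)) = σ²·(k+1)/(k·n₁).
So n₁ = (1 + 1/k)·((z_{α} + z_β)/d)² = 1.333 × (2.319/0.64)².
n₁ = 1.333 × 13.13 = 17.5.
Round up: n₁ = 18, giving n₂ = 3 × 18 = 54.

n₁ = 18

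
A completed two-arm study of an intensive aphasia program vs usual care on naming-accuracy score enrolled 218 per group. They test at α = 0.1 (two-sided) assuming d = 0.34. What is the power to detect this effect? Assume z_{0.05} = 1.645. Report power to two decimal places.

power ≈ 0.97

For two equal groups, power = Φ(d·√(n/2) − z_{α/2}).
d·√(n/2) = 0.34 × √(218/2) = 0.34 × 10.440 = 3.550.
z_β = 3.550 − 1.645 = 1.905.
Power = Φ(1.905) = 0.972.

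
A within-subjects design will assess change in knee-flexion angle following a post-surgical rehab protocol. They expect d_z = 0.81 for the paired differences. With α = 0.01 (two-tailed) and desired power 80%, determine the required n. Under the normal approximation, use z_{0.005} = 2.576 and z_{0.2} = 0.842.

n = 18 pairs

For a paired (one-sample on differences) test: n = ((z_{α/2} + z_β) / d)².
z_{α/2} + z_β = 2.576 + 0.842 = 3.418.
n = (3.418 / 0.81)² = 4.220² = 17.81.
Round up.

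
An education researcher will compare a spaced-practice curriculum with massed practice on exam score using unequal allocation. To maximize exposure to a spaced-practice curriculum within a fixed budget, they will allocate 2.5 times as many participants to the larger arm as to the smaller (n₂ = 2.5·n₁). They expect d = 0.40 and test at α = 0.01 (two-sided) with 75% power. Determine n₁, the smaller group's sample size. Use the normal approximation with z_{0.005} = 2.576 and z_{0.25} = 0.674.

n₁ = 93

With allocation ratio k = n₂/n₁ = 2.5, Var(x̄₁−x̄₂) = σ²(1/n₁ + 1/(k·n₁)) = σ²·(k+1)/(k·n₁).
So n₁ = (1 + 1/k)·((z_{α/2} + z_β)/d)² = 1.400 × (3.250/0.40)².
n₁ = 1.400 × 66.02 = 92.4.
Round up: n₁ = 93, giving n₂ = ⌈2.5 × 93⌉ = ⌈232.5⌉ = 233.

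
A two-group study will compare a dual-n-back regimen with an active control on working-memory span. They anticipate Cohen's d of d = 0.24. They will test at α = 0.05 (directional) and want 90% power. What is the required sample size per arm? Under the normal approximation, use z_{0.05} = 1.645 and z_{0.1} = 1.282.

n = 298 per group

For two independent groups with equal n: n = 2·((z_{α} + z_β) / d)².
z_{α} + z_β = 1.645 + 1.282 = 2.927.
n = 2 × (2.927 / 0.24)² = 2 × 12.196² = 2 × 148.74 = 297.5.
Round up to the next whole participant.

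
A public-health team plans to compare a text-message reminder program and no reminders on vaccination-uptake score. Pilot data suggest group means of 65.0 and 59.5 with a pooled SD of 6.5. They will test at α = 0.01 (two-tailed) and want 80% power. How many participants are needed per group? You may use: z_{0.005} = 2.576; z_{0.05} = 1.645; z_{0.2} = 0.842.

n = 33 per group

Cohen's d = |M₁ − M₂| / SD_pooled = |65.0 − 59.5| / 6.5 = 5.5 / 6.5 = 0.846.
For two independent groups with equal n: n = 2·((z_{α/2} + z_β) / d)².
z_{α/2} + z_β = 2.576 + 0.842 = 3.418.
n = 2 × (3.418 / 0.846)² = 2 × 4.040² = 2 × 16.32 = 32.6.
Round up to the next whole participant.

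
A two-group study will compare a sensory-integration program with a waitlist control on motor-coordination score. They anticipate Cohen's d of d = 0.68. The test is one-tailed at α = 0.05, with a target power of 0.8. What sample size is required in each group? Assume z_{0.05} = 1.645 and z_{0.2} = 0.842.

n = 27 per group

For two independent groups with equal n: n = 2·((z_{α} + z_β) / d)².
z_{α} + z_β = 1.645 + 0.842 = 2.487.
n = 2 × (2.487 / 0.68)² = 2 × 3.657² = 2 × 13.38 = 26.8.
Round up to the next whole participant.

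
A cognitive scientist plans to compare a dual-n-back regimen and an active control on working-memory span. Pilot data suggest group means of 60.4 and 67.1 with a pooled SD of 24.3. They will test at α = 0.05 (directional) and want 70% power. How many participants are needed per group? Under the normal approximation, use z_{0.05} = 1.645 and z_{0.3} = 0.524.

Cohen's d = |M₁ − M₂| / SD_pooled = |60.4 − 67.1| / 24.3 = 6.7 / 24.3 = 0.276.
For two independent groups with equal n: n = 2·((z_{α} + z_β) / d)².
z_{α} + z_β = 1.645 + 0.524 = 2.169.
n = 2 × (2.169 / 0.276)² = 2 × 7.859² = 2 × 61.76 = 123.5.
Round up to the next whole participant.

n = 124 per group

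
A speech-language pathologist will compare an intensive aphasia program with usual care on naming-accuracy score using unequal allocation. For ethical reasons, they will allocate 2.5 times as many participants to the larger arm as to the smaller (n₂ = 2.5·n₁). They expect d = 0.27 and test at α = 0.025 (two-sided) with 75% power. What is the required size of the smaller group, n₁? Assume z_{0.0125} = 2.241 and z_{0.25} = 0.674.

n₁ = 164

With allocation ratio k = n₂/n₁ = 2.5, Var(x̄₁−x̄₂) = σ²(1/n₁ + 1/(k·n₁)) = σ²·(k+1)/(k·n₁).
So n₁ = (1 + 1/k)·((z_{α/2} + z_β)/d)² = 1.400 × (2.915/0.27)².
n₁ = 1.400 × 116.56 = 163.2.
Round up: n₁ = 164, giving n₂ = 2.5 × 164 = 410.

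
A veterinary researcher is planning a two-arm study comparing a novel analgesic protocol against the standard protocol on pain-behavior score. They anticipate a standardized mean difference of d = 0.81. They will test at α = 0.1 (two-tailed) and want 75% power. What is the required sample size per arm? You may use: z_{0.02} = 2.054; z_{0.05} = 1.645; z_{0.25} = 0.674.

For two independent groups with equal n: n = 2·((z_{α/2} + z_β) / d)².
z_{α/2} + z_β = 1.645 + 0.674 = 2.319.
n = 2 × (2.319 / 0.81)² = 2 × 2.863² = 2 × 8.20 = 16.4.
Round up to the next whole participant.

n = 17 per group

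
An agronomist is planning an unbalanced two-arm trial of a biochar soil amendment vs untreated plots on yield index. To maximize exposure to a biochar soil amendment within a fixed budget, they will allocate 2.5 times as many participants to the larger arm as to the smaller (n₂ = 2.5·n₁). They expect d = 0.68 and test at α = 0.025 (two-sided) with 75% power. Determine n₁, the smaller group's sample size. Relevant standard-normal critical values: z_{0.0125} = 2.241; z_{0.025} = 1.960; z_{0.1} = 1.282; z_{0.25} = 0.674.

With allocation ratio k = n₂/n₁ = 2.5, Var(x̄₁−x̄₂) = σ²(1/n₁ + 1/(k·n₁)) = σ²·(k+1)/(k·n₁).
So n₁ = (1 + 1/k)·((z_{α/2} + z_β)/d)² = 1.400 × (2.915/0.68)².
n₁ = 1.400 × 18.38 = 25.7.
Round up: n₁ = 26, giving n₂ = 2.5 × 26 = 65.

n₁ = 26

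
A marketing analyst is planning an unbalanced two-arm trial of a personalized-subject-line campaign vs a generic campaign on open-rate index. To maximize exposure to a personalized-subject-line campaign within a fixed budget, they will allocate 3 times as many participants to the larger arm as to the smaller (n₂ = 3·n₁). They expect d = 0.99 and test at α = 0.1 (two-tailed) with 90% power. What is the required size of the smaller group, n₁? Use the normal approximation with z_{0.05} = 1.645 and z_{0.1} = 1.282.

With allocation ratio k = n₂/n₁ = 3, Var(x̄₁−x̄₂) = σ²(1/n₁ + 1/(k·n₁)) = σ²·(k+1)/(k·n₁).
So n₁ = (1 + 1/k)·((z_{α/2} + z_β)/d)² = 1.333 × (2.927/0.99)².
n₁ = 1.333 × 8.74 = 11.7.
Round up: n₁ = 12, giving n₂ = 3 × 12 = 36.

n₁ = 12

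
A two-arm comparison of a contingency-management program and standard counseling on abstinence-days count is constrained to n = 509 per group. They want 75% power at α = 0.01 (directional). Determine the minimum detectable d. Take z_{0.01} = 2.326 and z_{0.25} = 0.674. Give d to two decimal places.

d_min ≈ 0.19

For two independent groups of n = 509 each: d_min = (z_{α} + z_β)·√(2/n).
z-sum = 2.326 + 0.674 = 3.000.
d_min = 3.000 × √(2/509) = 3.000 × 0.0627 = 0.188.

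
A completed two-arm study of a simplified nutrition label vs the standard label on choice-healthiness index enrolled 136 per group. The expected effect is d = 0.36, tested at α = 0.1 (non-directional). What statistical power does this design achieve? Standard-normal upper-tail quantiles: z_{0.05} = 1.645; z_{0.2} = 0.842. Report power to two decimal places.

For two equal groups, power = Φ(d·√(n/2) − z_{α/2}).
d·√(n/2) = 0.36 × √(136/2) = 0.36 × 8.246 = 2.969.
z_β = 2.969 − 1.645 = 1.324.
Power = Φ(1.324) = 0.907.

power ≈ 0.91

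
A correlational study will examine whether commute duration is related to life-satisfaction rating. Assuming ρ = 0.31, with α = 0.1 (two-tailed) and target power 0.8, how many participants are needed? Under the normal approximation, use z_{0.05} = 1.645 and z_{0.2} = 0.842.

n = 64

Fisher's z: C = ½·ln((1+r)/(1−r)) = ½·ln(1.8986) = 0.3205.
n = ((z_{α/2} + z_β)/C)² + 3.
(1.645 + 0.842) / 0.3205 = 2.487 / 0.3205 = 7.760.
n = 7.760² + 3 = 60.21 + 3 = 63.2.
Round up.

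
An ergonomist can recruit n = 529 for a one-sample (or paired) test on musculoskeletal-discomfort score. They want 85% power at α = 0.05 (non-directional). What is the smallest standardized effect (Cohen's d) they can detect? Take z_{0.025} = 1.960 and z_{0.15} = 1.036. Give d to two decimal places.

d_min ≈ 0.13

For a single sample (or paired design) of n = 529: d_min = (z_{α/2} + z_β)/√n.
z-sum = 1.960 + 1.036 = 2.996.
d_min = 2.996 / √529 = 2.996 / 23.000 = 0.130.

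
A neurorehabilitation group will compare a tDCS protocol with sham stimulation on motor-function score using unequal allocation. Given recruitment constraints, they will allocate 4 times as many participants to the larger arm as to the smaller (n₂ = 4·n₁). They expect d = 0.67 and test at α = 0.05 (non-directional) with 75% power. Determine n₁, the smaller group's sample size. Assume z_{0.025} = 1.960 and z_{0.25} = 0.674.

With allocation ratio k = n₂/n₁ = 4, Var(x̄₁−x̄₂) = σ²(1/n₁ + 1/(k·n₁)) = σ²·(k+1)/(k·n₁).
So n₁ = (1 + 1/k)·((z_{α/2} + z_β)/d)² = 1.250 × (2.634/0.67)².
n₁ = 1.250 × 15.46 = 19.3.
Round up: n₁ = 20, giving n₂ = 4 × 20 = 80.

n₁ = 20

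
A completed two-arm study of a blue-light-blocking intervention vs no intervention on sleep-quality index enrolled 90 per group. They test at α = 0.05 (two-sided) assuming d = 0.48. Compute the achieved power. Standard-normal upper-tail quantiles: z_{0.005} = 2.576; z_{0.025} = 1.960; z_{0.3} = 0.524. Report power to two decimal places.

For two equal groups, power = Φ(d·√(n/2) − z_{α/2}).
d·√(n/2) = 0.48 × √(90/2) = 0.48 × 6.708 = 3.220.
z_β = 3.220 − 1.960 = 1.260.
Power = Φ(1.260) = 0.896.

power ≈ 0.90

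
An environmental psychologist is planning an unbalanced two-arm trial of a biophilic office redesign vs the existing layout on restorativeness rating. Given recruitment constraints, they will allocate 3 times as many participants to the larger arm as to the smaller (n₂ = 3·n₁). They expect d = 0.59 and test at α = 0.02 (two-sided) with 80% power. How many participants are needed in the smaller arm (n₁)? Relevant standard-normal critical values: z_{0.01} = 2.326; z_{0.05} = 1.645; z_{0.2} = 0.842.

With allocation ratio k = n₂/n₁ = 3, Var(x̄₁−x̄₂) = σ²(1/n₁ + 1/(k·n₁)) = σ²·(k+1)/(k·n₁).
So n₁ = (1 + 1/k)·((z_{α/2} + z_β)/d)² = 1.333 × (3.168/0.59)².
n₁ = 1.333 × 28.83 = 38.4.
Round up: n₁ = 39, giving n₂ = 3 × 39 = 117.

n₁ = 39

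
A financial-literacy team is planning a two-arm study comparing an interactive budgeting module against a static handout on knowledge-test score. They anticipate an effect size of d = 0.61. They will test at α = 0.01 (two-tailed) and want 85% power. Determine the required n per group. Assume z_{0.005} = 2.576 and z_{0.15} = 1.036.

n = 71 per group

For two independent groups with equal n: n = 2·((z_{α/2} + z_β) / d)².
z_{α/2} + z_β = 2.576 + 1.036 = 3.612.
n = 2 × (3.612 / 0.61)² = 2 × 5.921² = 2 × 35.06 = 70.1.
Round up to the next whole participant.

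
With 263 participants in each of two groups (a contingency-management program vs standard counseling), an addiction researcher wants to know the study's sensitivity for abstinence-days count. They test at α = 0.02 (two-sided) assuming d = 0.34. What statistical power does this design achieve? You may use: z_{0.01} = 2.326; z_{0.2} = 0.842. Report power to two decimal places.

For two equal groups, power = Φ(d·√(n/2) − z_{α/2}).
d·√(n/2) = 0.34 × √(263/2) = 0.34 × 11.467 = 3.899.
z_β = 3.899 − 2.326 = 1.573.
Power = Φ(1.573) = 0.942.

power ≈ 0.94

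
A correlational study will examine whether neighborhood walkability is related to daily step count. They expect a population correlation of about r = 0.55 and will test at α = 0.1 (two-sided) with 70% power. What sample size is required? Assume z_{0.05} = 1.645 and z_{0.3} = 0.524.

n = 16

Fisher's z: C = ½·ln((1+r)/(1−r)) = ½·ln(3.4444) = 0.6184.
n = ((z_{α/2} + z_β)/C)² + 3.
(1.645 + 0.524) / 0.6184 = 2.169 / 0.6184 = 3.507.
n = 3.507² + 3 = 12.30 + 3 = 15.3.
Round up.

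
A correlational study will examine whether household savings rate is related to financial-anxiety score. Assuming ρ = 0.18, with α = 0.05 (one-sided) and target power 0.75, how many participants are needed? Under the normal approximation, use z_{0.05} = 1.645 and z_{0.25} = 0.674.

Fisher's z: C = ½·ln((1+r)/(1−r)) = ½·ln(1.4390) = 0.1820.
n = ((z_{α} + z_β)/C)² + 3.
(1.645 + 0.674) / 0.1820 = 2.319 / 0.1820 = 12.742.
n = 12.742² + 3 = 162.35 + 3 = 165.4.
Round up.

n = 166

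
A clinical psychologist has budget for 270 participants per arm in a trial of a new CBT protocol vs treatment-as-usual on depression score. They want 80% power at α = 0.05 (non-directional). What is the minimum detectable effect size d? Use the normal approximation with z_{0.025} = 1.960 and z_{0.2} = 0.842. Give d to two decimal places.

d_min ≈ 0.24

For two independent groups of n = 270 each: d_min = (z_{α/2} + z_β)·√(2/n).
z-sum = 1.960 + 0.842 = 2.802.
d_min = 2.802 × √(2/270) = 2.802 × 0.0861 = 0.241.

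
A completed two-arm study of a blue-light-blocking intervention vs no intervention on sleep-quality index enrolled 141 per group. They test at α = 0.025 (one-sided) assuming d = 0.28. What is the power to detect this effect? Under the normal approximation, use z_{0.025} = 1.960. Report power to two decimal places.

For two equal groups, power = Φ(d·√(n/2) − z_{α}).
d·√(n/2) = 0.28 × √(141/2) = 0.28 × 8.396 = 2.351.
z_β = 2.351 − 1.960 = 0.391.
Power = Φ(0.391) = 0.652.

power ≈ 0.65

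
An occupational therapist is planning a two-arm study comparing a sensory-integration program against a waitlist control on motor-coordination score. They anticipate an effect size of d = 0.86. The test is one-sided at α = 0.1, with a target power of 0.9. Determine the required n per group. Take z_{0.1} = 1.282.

For two independent groups with equal n: n = 2·((z_{α} + z_β) / d)².
z_{α} + z_β = 1.282 + 1.282 = 2.564.
n = 2 × (2.564 / 0.86)² = 2 × 2.981² = 2 × 8.89 = 17.8.
Round up to the next whole participant.

n = 18 per group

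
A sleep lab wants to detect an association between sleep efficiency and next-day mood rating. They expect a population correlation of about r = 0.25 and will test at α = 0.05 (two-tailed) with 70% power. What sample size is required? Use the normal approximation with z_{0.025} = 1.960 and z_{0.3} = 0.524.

n = 98

Fisher's z: C = ½·ln((1+r)/(1−r)) = ½·ln(1.6667) = 0.2554.
n = ((z_{α/2} + z_β)/C)² + 3.
(1.960 + 0.524) / 0.2554 = 2.484 / 0.2554 = 9.726.
n = 9.726² + 3 = 94.59 + 3 = 97.6.
Round up.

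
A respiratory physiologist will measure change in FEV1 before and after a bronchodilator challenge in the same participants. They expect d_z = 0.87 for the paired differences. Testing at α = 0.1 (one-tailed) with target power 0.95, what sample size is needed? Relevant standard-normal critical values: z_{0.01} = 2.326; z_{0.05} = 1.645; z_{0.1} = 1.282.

For a paired (one-sample on differences) test: n = ((z_{α} + z_β) / d)².
z_{α} + z_β = 1.282 + 1.645 = 2.927.
n = (2.927 / 0.87)² = 3.364² = 11.32.
Round up.

n = 12 pairs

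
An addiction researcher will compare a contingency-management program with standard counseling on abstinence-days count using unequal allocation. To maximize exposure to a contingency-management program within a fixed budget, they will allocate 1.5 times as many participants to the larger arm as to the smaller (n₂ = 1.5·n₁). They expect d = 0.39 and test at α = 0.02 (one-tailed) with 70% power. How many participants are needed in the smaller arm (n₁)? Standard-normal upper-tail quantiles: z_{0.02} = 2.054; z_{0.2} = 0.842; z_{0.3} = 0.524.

With allocation ratio k = n₂/n₁ = 1.5, Var(x̄₁−x̄₂) = σ²(1/n₁ + 1/(k·n₁)) = σ²·(k+1)/(k·n₁).
So n₁ = (1 + 1/k)·((z_{α} + z_β)/d)² = 1.667 × (2.578/0.39)².
n₁ = 1.667 × 43.70 = 72.8.
Round up: n₁ = 73, giving n₂ = ⌈1.5 × 73⌉ = ⌈109.5⌉ = 110.

n₁ = 73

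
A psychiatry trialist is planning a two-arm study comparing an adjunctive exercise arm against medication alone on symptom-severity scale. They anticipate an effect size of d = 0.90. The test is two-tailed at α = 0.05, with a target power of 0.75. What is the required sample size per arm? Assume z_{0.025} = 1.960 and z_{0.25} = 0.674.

For two independent groups with equal n: n = 2·((z_{α/2} + z_β) / d)².
z_{α/2} + z_β = 1.960 + 0.674 = 2.634.
n = 2 × (2.634 / 0.90)² = 2 × 2.927² = 2 × 8.57 = 17.1.
Round up to the next whole participant.

n = 18 per group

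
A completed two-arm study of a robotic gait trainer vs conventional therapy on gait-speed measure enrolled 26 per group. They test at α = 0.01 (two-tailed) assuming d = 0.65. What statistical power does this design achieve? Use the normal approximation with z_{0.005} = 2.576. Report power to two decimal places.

power ≈ 0.41

For two equal groups, power = Φ(d·√(n/2) − z_{α/2}).
d·√(n/2) = 0.65 × √(26/2) = 0.65 × 3.606 = 2.344.
z_β = 2.344 − 2.576 = -0.232.
Power = Φ(-0.232) = 0.408.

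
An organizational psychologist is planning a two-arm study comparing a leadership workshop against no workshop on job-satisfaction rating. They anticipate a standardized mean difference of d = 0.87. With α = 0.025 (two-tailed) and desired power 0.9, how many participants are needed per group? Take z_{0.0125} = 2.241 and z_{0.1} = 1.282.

For two independent groups with equal n: n = 2·((z_{α/2} + z_β) / d)².
z_{α/2} + z_β = 2.241 + 1.282 = 3.523.
n = 2 × (3.523 / 0.87)² = 2 × 4.049² = 2 × 16.40 = 32.8.
Round up to the next whole participant.

n = 33 per group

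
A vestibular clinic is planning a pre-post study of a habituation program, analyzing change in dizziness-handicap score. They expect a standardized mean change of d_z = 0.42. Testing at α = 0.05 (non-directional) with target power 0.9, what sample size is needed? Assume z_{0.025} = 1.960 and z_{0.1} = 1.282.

n = 60 pairs

For a paired (one-sample on differences) test: n = ((z_{α/2} + z_β) / d)².
z_{α/2} + z_β = 1.960 + 1.282 = 3.242.
n = (3.242 / 0.42)² = 7.719² = 59.58.
Round up.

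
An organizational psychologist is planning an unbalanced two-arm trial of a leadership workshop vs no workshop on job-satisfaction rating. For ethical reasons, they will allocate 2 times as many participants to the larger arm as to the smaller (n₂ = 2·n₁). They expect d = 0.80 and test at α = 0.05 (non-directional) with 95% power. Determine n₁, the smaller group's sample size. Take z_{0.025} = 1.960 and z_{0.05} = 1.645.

n₁ = 31

With allocation ratio k = n₂/n₁ = 2, Var(x̄₁−x̄₂) = σ²(1/n₁ + 1/(k·n₁)) = σ²·(k+1)/(k·n₁).
So n₁ = (1 + 1/k)·((z_{α/2} + z_β)/d)² = 1.500 × (3.605/0.80)².
n₁ = 1.500 × 20.31 = 30.5.
Round up: n₁ = 31, giving n₂ = 2 × 31 = 62.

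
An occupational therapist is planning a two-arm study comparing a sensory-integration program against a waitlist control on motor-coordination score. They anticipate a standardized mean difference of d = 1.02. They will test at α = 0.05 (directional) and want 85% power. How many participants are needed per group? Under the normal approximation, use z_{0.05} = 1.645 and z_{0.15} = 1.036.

n = 14 per group

For two independent groups with equal n: n = 2·((z_{α} + z_β) / d)².
z_{α} + z_β = 1.645 + 1.036 = 2.681.
n = 2 × (2.681 / 1.02)² = 2 × 2.628² = 2 × 6.91 = 13.8.
Round up to the next whole participant.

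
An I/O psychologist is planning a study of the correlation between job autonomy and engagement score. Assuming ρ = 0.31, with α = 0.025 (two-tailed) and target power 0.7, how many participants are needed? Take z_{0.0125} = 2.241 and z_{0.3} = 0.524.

Fisher's z: C = ½·ln((1+r)/(1−r)) = ½·ln(1.8986) = 0.3205.
n = ((z_{α/2} + z_β)/C)² + 3.
(2.241 + 0.524) / 0.3205 = 2.765 / 0.3205 = 8.627.
n = 8.627² + 3 = 74.43 + 3 = 77.4.
Round up.

n = 78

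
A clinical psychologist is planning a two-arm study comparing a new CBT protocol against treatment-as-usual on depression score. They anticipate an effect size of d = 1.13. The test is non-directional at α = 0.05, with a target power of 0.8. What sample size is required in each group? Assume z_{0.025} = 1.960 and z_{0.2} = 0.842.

n = 13 per group

For two independent groups with equal n: n = 2·((z_{α/2} + z_β) / d)².
z_{α/2} + z_β = 1.960 + 0.842 = 2.802.
n = 2 × (2.802 / 1.13)² = 2 × 2.480² = 2 × 6.15 = 12.3.
Round up to the next whole participant.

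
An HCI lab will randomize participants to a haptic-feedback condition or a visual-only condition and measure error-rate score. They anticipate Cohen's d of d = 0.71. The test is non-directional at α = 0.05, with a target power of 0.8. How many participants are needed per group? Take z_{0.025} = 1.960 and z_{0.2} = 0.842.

n = 32 per group

For two independent groups with equal n: n = 2·((z_{α/2} + z_β) / d)².
z_{α/2} + z_β = 1.960 + 0.842 = 2.802.
n = 2 × (2.802 / 0.71)² = 2 × 3.946² = 2 × 15.57 = 31.1.
Round up to the next whole participant.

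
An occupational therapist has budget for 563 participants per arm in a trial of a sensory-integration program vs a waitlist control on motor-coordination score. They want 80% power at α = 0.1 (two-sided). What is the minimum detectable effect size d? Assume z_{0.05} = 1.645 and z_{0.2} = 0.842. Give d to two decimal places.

d_min ≈ 0.15

For two independent groups of n = 563 each: d_min = (z_{α/2} + z_β)·√(2/n).
z-sum = 1.645 + 0.842 = 2.487.
d_min = 2.487 × √(2/563) = 2.487 × 0.0596 = 0.148.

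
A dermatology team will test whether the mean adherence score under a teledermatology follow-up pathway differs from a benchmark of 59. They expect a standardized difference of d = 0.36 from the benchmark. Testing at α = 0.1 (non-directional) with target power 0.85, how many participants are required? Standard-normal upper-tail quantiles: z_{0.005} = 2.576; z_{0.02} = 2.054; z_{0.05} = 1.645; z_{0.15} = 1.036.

n = 56

For a one-sample test: n = ((z_{α/2} + z_β) / d)².
z_{α/2} + z_β = 1.645 + 1.036 = 2.681.
n = (2.681 / 0.36)² = 7.447² = 55.46.
Round up.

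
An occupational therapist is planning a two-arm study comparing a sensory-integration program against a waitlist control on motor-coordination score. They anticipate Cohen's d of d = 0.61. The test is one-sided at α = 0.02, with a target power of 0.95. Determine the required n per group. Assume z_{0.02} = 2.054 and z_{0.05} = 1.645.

For two independent groups with equal n: n = 2·((z_{α} + z_β) / d)².
z_{α} + z_β = 2.054 + 1.645 = 3.699.
n = 2 × (3.699 / 0.61)² = 2 × 6.064² = 2 × 36.77 = 73.5.
Round up to the next whole participant.

n = 74 per group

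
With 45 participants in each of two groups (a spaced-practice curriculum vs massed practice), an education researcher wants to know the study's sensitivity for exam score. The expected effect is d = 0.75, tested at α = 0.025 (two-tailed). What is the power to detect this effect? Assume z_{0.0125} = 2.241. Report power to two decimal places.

power ≈ 0.91

For two equal groups, power = Φ(d·√(n/2) − z_{α/2}).
d·√(n/2) = 0.75 × √(45/2) = 0.75 × 4.743 = 3.558.
z_β = 3.558 − 2.241 = 1.317.
Power = Φ(1.317) = 0.906.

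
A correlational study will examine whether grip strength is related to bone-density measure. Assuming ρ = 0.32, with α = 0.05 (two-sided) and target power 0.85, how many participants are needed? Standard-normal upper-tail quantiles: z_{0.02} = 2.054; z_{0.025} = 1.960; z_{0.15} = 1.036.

Fisher's z: C = ½·ln((1+r)/(1−r)) = ½·ln(1.9412) = 0.3316.
n = ((z_{α/2} + z_β)/C)² + 3.
(1.960 + 1.036) / 0.3316 = 2.996 / 0.3316 = 9.035.
n = 9.035² + 3 = 81.63 + 3 = 84.6.
Round up.

n = 85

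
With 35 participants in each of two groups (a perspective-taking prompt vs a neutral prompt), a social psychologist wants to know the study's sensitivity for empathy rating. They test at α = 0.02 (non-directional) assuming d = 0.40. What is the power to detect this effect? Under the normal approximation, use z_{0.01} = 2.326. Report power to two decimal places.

For two equal groups, power = Φ(d·√(n/2) − z_{α/2}).
d·√(n/2) = 0.40 × √(35/2) = 0.40 × 4.183 = 1.673.
z_β = 1.673 − 2.326 = -0.653.
Power = Φ(-0.653) = 0.257.

power ≈ 0.26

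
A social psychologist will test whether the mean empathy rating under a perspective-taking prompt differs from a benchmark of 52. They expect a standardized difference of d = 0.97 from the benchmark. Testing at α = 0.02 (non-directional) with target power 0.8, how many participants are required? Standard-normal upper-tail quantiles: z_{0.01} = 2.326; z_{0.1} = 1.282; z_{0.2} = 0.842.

For a one-sample test: n = ((z_{α/2} + z_β) / d)².
z_{α/2} + z_β = 2.326 + 0.842 = 3.168.
n = (3.168 / 0.97)² = 3.266² = 10.67.
Round up.

n = 11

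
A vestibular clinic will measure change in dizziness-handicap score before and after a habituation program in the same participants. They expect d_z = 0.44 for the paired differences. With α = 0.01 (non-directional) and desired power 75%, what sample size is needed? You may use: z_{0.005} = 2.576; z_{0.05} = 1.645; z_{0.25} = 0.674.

For a paired (one-sample on differences) test: n = ((z_{α/2} + z_β) / d)².
z_{α/2} + z_β = 2.576 + 0.674 = 3.250.
n = (3.250 / 0.44)² = 7.386² = 54.56.
Round up.

n = 55 pairs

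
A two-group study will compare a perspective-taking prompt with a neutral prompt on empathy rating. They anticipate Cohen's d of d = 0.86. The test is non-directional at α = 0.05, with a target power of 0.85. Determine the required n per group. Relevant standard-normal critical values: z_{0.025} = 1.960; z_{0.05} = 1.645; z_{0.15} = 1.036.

n = 25 per group

For two independent groups with equal n: n = 2·((z_{α/2} + z_β) / d)².
z_{α/2} + z_β = 1.960 + 1.036 = 2.996.
n = 2 × (2.996 / 0.86)² = 2 × 3.484² = 2 × 12.14 = 24.3.
Round up to the next whole participant.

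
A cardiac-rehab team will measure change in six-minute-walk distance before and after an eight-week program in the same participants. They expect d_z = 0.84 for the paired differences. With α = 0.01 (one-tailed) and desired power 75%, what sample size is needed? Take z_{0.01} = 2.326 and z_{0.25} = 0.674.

For a paired (one-sample on differences) test: n = ((z_{α} + z_β) / d)².
z_{α} + z_β = 2.326 + 0.674 = 3.000.
n = (3.000 / 0.84)² = 3.571² = 12.76.
Round up.

n = 13 pairs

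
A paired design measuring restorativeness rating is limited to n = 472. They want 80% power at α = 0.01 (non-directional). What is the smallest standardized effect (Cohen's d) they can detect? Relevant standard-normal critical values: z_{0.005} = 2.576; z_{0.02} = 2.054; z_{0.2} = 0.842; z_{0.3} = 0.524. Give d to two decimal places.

d_min ≈ 0.16

For a single sample (or paired design) of n = 472: d_min = (z_{α/2} + z_β)/√n.
z-sum = 2.576 + 0.842 = 3.418.
d_min = 3.418 / √472 = 3.418 / 21.726 = 0.157.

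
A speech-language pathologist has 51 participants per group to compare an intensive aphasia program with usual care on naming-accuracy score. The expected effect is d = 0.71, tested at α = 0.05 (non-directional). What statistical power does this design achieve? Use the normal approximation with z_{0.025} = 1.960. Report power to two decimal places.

power ≈ 0.95

For two equal groups, power = Φ(d·√(n/2) − z_{α/2}).
d·√(n/2) = 0.71 × √(51/2) = 0.71 × 5.050 = 3.585.
z_β = 3.585 − 1.960 = 1.625.
Power = Φ(1.625) = 0.948.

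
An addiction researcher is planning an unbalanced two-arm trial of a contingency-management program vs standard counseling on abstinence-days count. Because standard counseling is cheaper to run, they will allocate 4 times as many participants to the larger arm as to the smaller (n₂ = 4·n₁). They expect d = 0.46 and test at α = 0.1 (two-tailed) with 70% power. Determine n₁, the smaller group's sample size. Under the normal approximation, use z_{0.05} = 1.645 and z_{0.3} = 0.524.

n₁ = 28

With allocation ratio k = n₂/n₁ = 4, Var(x̄₁−x̄₂) = σ²(1/n₁ + 1/(k·n₁)) = σ²·(k+1)/(k·n₁).
So n₁ = (1 + 1/k)·((z_{α/2} + z_β)/d)² = 1.250 × (2.169/0.46)².
n₁ = 1.250 × 22.23 = 27.8.
Round up: n₁ = 28, giving n₂ = 4 × 28 = 112.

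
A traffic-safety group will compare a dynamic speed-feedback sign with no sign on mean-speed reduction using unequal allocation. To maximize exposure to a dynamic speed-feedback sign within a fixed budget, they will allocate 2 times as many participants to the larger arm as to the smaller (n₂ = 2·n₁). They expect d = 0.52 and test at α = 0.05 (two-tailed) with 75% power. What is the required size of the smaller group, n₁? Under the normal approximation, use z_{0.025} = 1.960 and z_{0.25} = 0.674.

With allocation ratio k = n₂/n₁ = 2, Var(x̄₁−x̄₂) = σ²(1/n₁ + 1/(k·n₁)) = σ²·(k+1)/(k·n₁).
So n₁ = (1 + 1/k)·((z_{α/2} + z_β)/d)² = 1.500 × (2.634/0.52)².
n₁ = 1.500 × 25.66 = 38.5.
Round up: n₁ = 39, giving n₂ = 2 × 39 = 78.

n₁ = 39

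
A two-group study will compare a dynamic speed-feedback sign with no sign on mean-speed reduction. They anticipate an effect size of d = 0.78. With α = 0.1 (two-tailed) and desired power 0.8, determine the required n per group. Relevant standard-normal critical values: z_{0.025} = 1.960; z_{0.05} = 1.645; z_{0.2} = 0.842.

n = 21 per group

For two independent groups with equal n: n = 2·((z_{α/2} + z_β) / d)².
z_{α/2} + z_β = 1.645 + 0.842 = 2.487.
n = 2 × (2.487 / 0.78)² = 2 × 3.188² = 2 × 10.17 = 20.3.
Round up to the next whole participant.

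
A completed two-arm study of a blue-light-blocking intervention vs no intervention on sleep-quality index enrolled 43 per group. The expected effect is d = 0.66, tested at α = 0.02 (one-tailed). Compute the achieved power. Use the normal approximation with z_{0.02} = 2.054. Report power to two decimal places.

power ≈ 0.84

For two equal groups, power = Φ(d·√(n/2) − z_{α}).
d·√(n/2) = 0.66 × √(43/2) = 0.66 × 4.637 = 3.060.
z_β = 3.060 − 2.054 = 1.006.
Power = Φ(1.006) = 0.843.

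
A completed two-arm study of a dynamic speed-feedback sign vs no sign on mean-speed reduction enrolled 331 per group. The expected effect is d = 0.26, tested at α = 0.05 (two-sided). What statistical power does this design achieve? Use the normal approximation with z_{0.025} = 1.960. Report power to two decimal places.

power ≈ 0.92

For two equal groups, power = Φ(d·√(n/2) − z_{α/2}).
d·√(n/2) = 0.26 × √(331/2) = 0.26 × 12.865 = 3.345.
z_β = 3.345 − 1.960 = 1.385.
Power = Φ(1.385) = 0.917.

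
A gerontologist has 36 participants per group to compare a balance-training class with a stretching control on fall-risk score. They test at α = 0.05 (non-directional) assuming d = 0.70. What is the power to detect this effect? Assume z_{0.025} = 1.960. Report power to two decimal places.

power ≈ 0.84

For two equal groups, power = Φ(d·√(n/2) − z_{α/2}).
d·√(n/2) = 0.70 × √(36/2) = 0.70 × 4.243 = 2.970.
z_β = 2.970 − 1.960 = 1.010.
Power = Φ(1.010) = 0.844.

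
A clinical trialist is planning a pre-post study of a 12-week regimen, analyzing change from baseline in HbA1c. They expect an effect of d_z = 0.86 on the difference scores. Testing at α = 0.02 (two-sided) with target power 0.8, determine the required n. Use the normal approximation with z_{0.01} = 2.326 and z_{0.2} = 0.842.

n = 14 pairs

For a paired (one-sample on differences) test: n = ((z_{α/2} + z_β) / d)².
z_{α/2} + z_β = 2.326 + 0.842 = 3.168.
n = (3.168 / 0.86)² = 3.684² = 13.57.
Round up.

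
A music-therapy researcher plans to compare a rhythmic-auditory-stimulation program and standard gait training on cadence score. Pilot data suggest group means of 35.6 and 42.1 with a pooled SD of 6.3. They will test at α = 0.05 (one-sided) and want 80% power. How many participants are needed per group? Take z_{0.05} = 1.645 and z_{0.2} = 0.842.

Cohen's d = |M₁ − M₂| / SD_pooled = |35.6 − 42.1| / 6.3 = 6.5 / 6.3 = 1.032.
For two independent groups with equal n: n = 2·((z_{α} + z_β) / d)².
z_{α} + z_β = 1.645 + 0.842 = 2.487.
n = 2 × (2.487 / 1.032)² = 2 × 2.410² = 2 × 5.81 = 11.6.
Round up to the next whole participant.

n = 12 per group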